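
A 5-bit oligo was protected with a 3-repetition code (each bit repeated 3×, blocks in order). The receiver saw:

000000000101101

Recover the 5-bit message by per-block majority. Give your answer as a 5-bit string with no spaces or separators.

00011

Block 1 (000): 0 ones → 0
Block 2 (000): 0 ones → 0
Block 3 (000): 0 ones → 0
Block 4 (101): 2 ones → 1
Block 5 (101): 2 ones → 1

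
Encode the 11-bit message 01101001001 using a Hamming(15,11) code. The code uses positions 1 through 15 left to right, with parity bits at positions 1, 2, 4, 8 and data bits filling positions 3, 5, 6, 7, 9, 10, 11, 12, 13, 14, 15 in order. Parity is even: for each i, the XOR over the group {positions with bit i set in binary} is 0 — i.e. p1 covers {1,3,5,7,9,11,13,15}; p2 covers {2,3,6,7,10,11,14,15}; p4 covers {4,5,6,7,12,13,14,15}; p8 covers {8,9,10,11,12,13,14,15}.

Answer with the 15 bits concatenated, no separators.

Place data at non-parity positions: p1 p2 0 p4 1 1 0 p8 1 0 0 1 0 0 1
p1 (pos 1,3,5,7,9,11,13,15): XOR of data positions = 0⊕1⊕0⊕1⊕0⊕0⊕1 = 1
p2 (pos 2,3,6,7,10,11,14,15): XOR of data positions = 0⊕1⊕0⊕0⊕0⊕0⊕1 = 0
p4 (pos 4,5,6,7,12,13,14,15): XOR of data positions = 1⊕1⊕0⊕1⊕0⊕0⊕1 = 0
p8 (pos 8,9,10,11,12,13,14,15): XOR of data positions = 1⊕0⊕0⊕1⊕0⊕0⊕1 = 1
Codeword: 100011011001001

100011011001001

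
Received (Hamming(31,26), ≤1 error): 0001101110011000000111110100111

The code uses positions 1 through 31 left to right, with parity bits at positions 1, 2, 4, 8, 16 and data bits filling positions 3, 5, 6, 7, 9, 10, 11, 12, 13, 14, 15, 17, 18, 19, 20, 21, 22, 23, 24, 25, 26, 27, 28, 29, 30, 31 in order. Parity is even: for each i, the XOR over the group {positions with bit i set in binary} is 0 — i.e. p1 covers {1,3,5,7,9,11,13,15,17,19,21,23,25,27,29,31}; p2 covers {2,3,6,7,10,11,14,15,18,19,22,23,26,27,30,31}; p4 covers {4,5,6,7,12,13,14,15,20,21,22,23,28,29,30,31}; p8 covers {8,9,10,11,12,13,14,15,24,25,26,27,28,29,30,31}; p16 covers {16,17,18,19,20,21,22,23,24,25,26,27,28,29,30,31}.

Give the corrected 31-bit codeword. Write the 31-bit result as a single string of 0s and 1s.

s1 (pos 1,3,5,7,9,11,13,15,17,19,21,23,25,27,29,31): 0⊕0⊕1⊕1⊕1⊕0⊕1⊕0⊕0⊕0⊕1⊕1⊕0⊕0⊕1⊕1 = 0
s2 (pos 2,3,6,7,10,11,14,15,18,19,22,23,26,27,30,31): 0⊕0⊕0⊕1⊕0⊕0⊕0⊕0⊕0⊕0⊕1⊕1⊕1⊕0⊕1⊕1 = 0
s4 (pos 4,5,6,7,12,13,14,15,20,21,22,23,28,29,30,31): 1⊕1⊕0⊕1⊕1⊕1⊕0⊕0⊕1⊕1⊕1⊕1⊕0⊕1⊕1⊕1 = 0
s8 (pos 8,9,10,11,12,13,14,15,24,25,26,27,28,29,30,31): 1⊕1⊕0⊕0⊕1⊕1⊕0⊕0⊕1⊕0⊕1⊕0⊕0⊕1⊕1⊕1 = 1
s16 (pos 16,17,18,19,20,21,22,23,24,25,26,27,28,29,30,31): 0⊕0⊕0⊕0⊕1⊕1⊕1⊕1⊕1⊕0⊕1⊕0⊕0⊕1⊕1⊕1 = 1
Syndrome s16…s1 = 11000 → error at position 24.
Flip position 24: 0001101110011000000111110100111 → 0001101110011000000111100100111

0001101110011000000111100100111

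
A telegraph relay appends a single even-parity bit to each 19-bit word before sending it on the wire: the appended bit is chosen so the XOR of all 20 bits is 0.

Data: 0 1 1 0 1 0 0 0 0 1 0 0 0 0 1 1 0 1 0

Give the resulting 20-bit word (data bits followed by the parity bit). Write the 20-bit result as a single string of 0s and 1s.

XOR of the 19 data bits: 0⊕1⊕1⊕0⊕1⊕0⊕0⊕0⊕0⊕1⊕0⊕0⊕0⊕0⊕1⊕1⊕0⊕1⊕0 = 1
Parity bit = 1 (so all 20 bits XOR to 0).

01101000010000110101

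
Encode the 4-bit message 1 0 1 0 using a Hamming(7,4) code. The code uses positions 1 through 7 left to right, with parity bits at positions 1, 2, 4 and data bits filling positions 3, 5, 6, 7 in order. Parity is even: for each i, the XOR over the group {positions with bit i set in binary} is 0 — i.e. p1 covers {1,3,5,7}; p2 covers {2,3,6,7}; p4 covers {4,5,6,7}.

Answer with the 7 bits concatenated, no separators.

1011010

Place data at non-parity positions: p1 p2 1 p4 0 1 0
p1 (pos 1,3,5,7): XOR of data positions = 1⊕0⊕0 = 1
p2 (pos 2,3,6,7): XOR of data positions = 1⊕1⊕0 = 0
p4 (pos 4,5,6,7): XOR of data positions = 0⊕1⊕0 = 1
Codeword: 1011010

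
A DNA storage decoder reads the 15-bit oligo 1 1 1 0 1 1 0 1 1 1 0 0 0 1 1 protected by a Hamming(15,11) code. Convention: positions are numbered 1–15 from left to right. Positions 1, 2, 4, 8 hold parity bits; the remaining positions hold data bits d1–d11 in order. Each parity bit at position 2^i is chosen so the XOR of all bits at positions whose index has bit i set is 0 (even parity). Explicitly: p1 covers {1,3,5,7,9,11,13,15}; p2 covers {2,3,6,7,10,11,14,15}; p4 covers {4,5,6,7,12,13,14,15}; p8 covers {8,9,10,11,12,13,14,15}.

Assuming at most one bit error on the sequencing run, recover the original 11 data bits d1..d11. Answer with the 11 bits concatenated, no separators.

s1 (pos 1,3,5,7,9,11,13,15): 1⊕1⊕1⊕0⊕1⊕0⊕0⊕1 = 1
s2 (pos 2,3,6,7,10,11,14,15): 1⊕1⊕1⊕0⊕1⊕0⊕1⊕1 = 0
s4 (pos 4,5,6,7,12,13,14,15): 0⊕1⊕1⊕0⊕0⊕0⊕1⊕1 = 0
s8 (pos 8,9,10,11,12,13,14,15): 1⊕1⊕1⊕0⊕0⊕0⊕1⊕1 = 1
Syndrome s8…s1 = 1001 → error at position 9.
Flip position 9: 111011011100011 → 111011010100011
Read data bits from positions 3,5,6,7,9,10,11,12,13,14,15: 11100100011

11100100011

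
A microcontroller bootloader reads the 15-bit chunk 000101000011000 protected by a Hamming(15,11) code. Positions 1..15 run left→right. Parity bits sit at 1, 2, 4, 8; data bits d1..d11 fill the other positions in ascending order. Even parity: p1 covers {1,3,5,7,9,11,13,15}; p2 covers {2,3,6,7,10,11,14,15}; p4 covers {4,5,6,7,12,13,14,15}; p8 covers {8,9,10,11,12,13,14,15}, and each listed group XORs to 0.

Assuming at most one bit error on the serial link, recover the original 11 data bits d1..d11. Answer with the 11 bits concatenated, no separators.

01100011000

s1 (pos 1,3,5,7,9,11,13,15): 0⊕0⊕0⊕0⊕0⊕1⊕0⊕0 = 1
s2 (pos 2,3,6,7,10,11,14,15): 0⊕0⊕1⊕0⊕0⊕1⊕0⊕0 = 0
s4 (pos 4,5,6,7,12,13,14,15): 1⊕0⊕1⊕0⊕1⊕0⊕0⊕0 = 1
s8 (pos 8,9,10,11,12,13,14,15): 0⊕0⊕0⊕1⊕1⊕0⊕0⊕0 = 0
Syndrome s8…s1 = 0101 → error at position 5.
Flip position 5: 000101000011000 → 000111000011000
Read data bits from positions 3,5,6,7,9,10,11,12,13,14,15: 01100011000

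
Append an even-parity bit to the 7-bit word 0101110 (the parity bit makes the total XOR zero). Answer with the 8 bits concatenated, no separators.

XOR of the 7 data bits: 0⊕1⊕0⊕1⊕1⊕1⊕0 = 0
Parity bit = 0 (so all 8 bits XOR to 0).

01011100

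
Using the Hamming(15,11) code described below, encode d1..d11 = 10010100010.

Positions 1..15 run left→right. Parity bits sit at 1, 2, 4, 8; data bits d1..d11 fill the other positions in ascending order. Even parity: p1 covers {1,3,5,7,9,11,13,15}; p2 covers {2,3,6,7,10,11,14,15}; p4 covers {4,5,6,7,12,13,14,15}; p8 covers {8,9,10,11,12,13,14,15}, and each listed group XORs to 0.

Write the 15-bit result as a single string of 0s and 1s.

Place data at non-parity positions: p1 p2 1 p4 0 0 1 p8 0 1 0 0 0 1 0
p1 (pos 1,3,5,7,9,11,13,15): XOR of data positions = 1⊕0⊕1⊕0⊕0⊕0⊕0 = 0
p2 (pos 2,3,6,7,10,11,14,15): XOR of data positions = 1⊕0⊕1⊕1⊕0⊕1⊕0 = 0
p4 (pos 4,5,6,7,12,13,14,15): XOR of data positions = 0⊕0⊕1⊕0⊕0⊕1⊕0 = 0
p8 (pos 8,9,10,11,12,13,14,15): XOR of data positions = 0⊕1⊕0⊕0⊕0⊕1⊕0 = 0
Codeword: 001000100100010

001000100100010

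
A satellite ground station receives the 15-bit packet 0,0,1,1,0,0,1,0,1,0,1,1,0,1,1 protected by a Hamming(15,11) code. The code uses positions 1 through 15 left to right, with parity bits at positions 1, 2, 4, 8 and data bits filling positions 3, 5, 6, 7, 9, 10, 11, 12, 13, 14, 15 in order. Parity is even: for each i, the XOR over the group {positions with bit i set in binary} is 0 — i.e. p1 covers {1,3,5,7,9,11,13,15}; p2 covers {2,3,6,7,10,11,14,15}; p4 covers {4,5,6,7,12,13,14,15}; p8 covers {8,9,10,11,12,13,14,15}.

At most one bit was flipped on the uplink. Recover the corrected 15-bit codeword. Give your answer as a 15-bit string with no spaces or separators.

001100101011010

s1 (pos 1,3,5,7,9,11,13,15): 0⊕1⊕0⊕1⊕1⊕1⊕0⊕1 = 1
s2 (pos 2,3,6,7,10,11,14,15): 0⊕1⊕0⊕1⊕0⊕1⊕1⊕1 = 1
s4 (pos 4,5,6,7,12,13,14,15): 1⊕0⊕0⊕1⊕1⊕0⊕1⊕1 = 1
s8 (pos 8,9,10,11,12,13,14,15): 0⊕1⊕0⊕1⊕1⊕0⊕1⊕1 = 1
Syndrome s8…s1 = 1111 → error at position 15.
Flip position 15: 001100101011011 → 001100101011010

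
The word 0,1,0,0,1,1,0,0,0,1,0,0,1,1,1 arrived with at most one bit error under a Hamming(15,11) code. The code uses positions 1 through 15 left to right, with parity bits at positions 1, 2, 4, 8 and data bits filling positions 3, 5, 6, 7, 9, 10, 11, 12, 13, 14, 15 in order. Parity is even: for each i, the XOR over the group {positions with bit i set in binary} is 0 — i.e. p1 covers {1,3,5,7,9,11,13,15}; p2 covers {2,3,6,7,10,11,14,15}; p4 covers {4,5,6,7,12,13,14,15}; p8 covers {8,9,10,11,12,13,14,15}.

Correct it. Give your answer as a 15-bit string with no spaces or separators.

s1 (pos 1,3,5,7,9,11,13,15): 0⊕0⊕1⊕0⊕0⊕0⊕1⊕1 = 1
s2 (pos 2,3,6,7,10,11,14,15): 1⊕0⊕1⊕0⊕1⊕0⊕1⊕1 = 1
s4 (pos 4,5,6,7,12,13,14,15): 0⊕1⊕1⊕0⊕0⊕1⊕1⊕1 = 1
s8 (pos 8,9,10,11,12,13,14,15): 0⊕0⊕1⊕0⊕0⊕1⊕1⊕1 = 0
Syndrome s8…s1 = 0111 → error at position 7.
Flip position 7: 010011000100111 → 010011100100111

010011100100111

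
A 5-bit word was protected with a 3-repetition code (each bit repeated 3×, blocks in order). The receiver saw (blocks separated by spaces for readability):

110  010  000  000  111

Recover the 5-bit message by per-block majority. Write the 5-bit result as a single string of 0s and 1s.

10001

Block 1 (110): 2 ones → 1
Block 2 (010): 1 one → 0
Block 3 (000): 0 ones → 0
Block 4 (000): 0 ones → 0
Block 5 (111): 3 ones → 1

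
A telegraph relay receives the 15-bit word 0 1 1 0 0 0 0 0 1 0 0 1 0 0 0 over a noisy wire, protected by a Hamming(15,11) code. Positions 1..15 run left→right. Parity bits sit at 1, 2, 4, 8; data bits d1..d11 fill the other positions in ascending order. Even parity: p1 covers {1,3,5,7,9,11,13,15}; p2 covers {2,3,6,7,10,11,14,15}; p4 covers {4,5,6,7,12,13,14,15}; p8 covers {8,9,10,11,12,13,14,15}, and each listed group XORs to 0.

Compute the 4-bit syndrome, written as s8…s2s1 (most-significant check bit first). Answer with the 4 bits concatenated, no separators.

s1 (pos 1,3,5,7,9,11,13,15): 0⊕1⊕0⊕0⊕1⊕0⊕0⊕0 = 0
s2 (pos 2,3,6,7,10,11,14,15): 1⊕1⊕0⊕0⊕0⊕0⊕0⊕0 = 0
s4 (pos 4,5,6,7,12,13,14,15): 0⊕0⊕0⊕0⊕1⊕0⊕0⊕0 = 1
s8 (pos 8,9,10,11,12,13,14,15): 0⊕1⊕0⊕0⊕1⊕0⊕0⊕0 = 0
Syndrome s8…s1 = 0100 → error at position 4.

0100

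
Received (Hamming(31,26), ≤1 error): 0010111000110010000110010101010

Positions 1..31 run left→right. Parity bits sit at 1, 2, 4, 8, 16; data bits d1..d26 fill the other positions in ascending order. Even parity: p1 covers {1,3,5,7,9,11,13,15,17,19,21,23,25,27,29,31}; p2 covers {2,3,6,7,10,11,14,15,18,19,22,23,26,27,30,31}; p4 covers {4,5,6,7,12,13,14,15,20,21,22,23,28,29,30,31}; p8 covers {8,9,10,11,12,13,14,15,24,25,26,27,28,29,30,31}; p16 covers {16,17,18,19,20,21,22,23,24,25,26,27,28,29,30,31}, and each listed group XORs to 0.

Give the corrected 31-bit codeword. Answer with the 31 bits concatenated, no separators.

0010111000110110000110010101010

s1 (pos 1,3,5,7,9,11,13,15,17,19,21,23,25,27,29,31): 0⊕1⊕1⊕1⊕0⊕1⊕0⊕1⊕0⊕0⊕1⊕0⊕0⊕0⊕0⊕0 = 0
s2 (pos 2,3,6,7,10,11,14,15,18,19,22,23,26,27,30,31): 0⊕1⊕1⊕1⊕0⊕1⊕0⊕1⊕0⊕0⊕0⊕0⊕1⊕0⊕1⊕0 = 1
s4 (pos 4,5,6,7,12,13,14,15,20,21,22,23,28,29,30,31): 0⊕1⊕1⊕1⊕1⊕0⊕0⊕1⊕1⊕1⊕0⊕0⊕1⊕0⊕1⊕0 = 1
s8 (pos 8,9,10,11,12,13,14,15,24,25,26,27,28,29,30,31): 0⊕0⊕0⊕1⊕1⊕0⊕0⊕1⊕1⊕0⊕1⊕0⊕1⊕0⊕1⊕0 = 1
s16 (pos 16,17,18,19,20,21,22,23,24,25,26,27,28,29,30,31): 0⊕0⊕0⊕0⊕1⊕1⊕0⊕0⊕1⊕0⊕1⊕0⊕1⊕0⊕1⊕0 = 0
Syndrome s16…s1 = 01110 → error at position 14.
Flip position 14: 0010111000110010000110010101010 → 0010111000110110000110010101010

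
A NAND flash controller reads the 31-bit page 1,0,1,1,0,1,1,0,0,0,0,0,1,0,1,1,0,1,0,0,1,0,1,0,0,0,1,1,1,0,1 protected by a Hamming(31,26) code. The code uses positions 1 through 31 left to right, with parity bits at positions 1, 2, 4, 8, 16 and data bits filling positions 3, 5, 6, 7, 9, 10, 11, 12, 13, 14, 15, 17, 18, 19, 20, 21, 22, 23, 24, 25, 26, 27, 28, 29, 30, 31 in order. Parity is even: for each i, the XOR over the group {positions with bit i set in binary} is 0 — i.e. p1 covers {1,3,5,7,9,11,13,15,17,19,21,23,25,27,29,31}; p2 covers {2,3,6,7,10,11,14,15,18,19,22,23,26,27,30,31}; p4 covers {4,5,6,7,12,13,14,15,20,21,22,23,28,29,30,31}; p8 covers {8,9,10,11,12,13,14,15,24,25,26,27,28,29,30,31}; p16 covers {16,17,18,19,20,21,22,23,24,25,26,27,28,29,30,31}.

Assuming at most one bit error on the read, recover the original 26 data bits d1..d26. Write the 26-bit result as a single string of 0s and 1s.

s1 (pos 1,3,5,7,9,11,13,15,17,19,21,23,25,27,29,31): 1⊕1⊕0⊕1⊕0⊕0⊕1⊕1⊕0⊕0⊕1⊕1⊕0⊕1⊕1⊕1 = 0
s2 (pos 2,3,6,7,10,11,14,15,18,19,22,23,26,27,30,31): 0⊕1⊕1⊕1⊕0⊕0⊕0⊕1⊕1⊕0⊕0⊕1⊕0⊕1⊕0⊕1 = 0
s4 (pos 4,5,6,7,12,13,14,15,20,21,22,23,28,29,30,31): 1⊕0⊕1⊕1⊕0⊕1⊕0⊕1⊕0⊕1⊕0⊕1⊕1⊕1⊕0⊕1 = 0
s8 (pos 8,9,10,11,12,13,14,15,24,25,26,27,28,29,30,31): 0⊕0⊕0⊕0⊕0⊕1⊕0⊕1⊕0⊕0⊕0⊕1⊕1⊕1⊕0⊕1 = 0
s16 (pos 16,17,18,19,20,21,22,23,24,25,26,27,28,29,30,31): 1⊕0⊕1⊕0⊕0⊕1⊕0⊕1⊕0⊕0⊕0⊕1⊕1⊕1⊕0⊕1 = 0
Syndrome s16…s1 = 00000 → no error.
Read data bits from positions 3,5,6,7,9,10,11,12,13,14,15,17,18,19,20,21,22,23,24,25,26,27,28,29,30,31: 10110000101010010100011101

10110000101010010100011101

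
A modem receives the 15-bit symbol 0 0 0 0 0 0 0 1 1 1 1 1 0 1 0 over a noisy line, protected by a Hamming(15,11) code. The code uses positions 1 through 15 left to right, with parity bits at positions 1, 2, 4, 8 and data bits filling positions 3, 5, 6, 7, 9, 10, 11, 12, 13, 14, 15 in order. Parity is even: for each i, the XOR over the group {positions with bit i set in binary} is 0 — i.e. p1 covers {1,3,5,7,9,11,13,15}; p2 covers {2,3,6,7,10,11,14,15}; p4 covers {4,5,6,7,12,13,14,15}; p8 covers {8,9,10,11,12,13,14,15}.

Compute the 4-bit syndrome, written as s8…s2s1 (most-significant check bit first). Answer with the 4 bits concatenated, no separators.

0010

s1 (pos 1,3,5,7,9,11,13,15): 0⊕0⊕0⊕0⊕1⊕1⊕0⊕0 = 0
s2 (pos 2,3,6,7,10,11,14,15): 0⊕0⊕0⊕0⊕1⊕1⊕1⊕0 = 1
s4 (pos 4,5,6,7,12,13,14,15): 0⊕0⊕0⊕0⊕1⊕0⊕1⊕0 = 0
s8 (pos 8,9,10,11,12,13,14,15): 1⊕1⊕1⊕1⊕1⊕0⊕1⊕0 = 0
Syndrome s8…s1 = 0010 → error at position 2.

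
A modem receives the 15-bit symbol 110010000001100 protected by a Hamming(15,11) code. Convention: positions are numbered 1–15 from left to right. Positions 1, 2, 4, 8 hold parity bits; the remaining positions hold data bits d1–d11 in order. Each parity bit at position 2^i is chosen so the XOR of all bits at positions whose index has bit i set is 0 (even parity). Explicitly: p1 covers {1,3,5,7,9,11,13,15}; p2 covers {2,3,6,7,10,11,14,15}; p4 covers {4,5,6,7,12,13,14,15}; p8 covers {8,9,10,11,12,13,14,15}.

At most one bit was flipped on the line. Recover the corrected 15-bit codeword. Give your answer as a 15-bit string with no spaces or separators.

s1 (pos 1,3,5,7,9,11,13,15): 1⊕0⊕1⊕0⊕0⊕0⊕1⊕0 = 1
s2 (pos 2,3,6,7,10,11,14,15): 1⊕0⊕0⊕0⊕0⊕0⊕0⊕0 = 1
s4 (pos 4,5,6,7,12,13,14,15): 0⊕1⊕0⊕0⊕1⊕1⊕0⊕0 = 1
s8 (pos 8,9,10,11,12,13,14,15): 0⊕0⊕0⊕0⊕1⊕1⊕0⊕0 = 0
Syndrome s8…s1 = 0111 → error at position 7.
Flip position 7: 110010000001100 → 110010100001100

110010100001100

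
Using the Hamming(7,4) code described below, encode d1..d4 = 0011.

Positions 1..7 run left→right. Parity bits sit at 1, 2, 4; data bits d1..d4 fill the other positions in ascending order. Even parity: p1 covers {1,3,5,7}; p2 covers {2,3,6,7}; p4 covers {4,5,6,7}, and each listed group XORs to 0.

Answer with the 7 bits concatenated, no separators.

Place data at non-parity positions: p1 p2 0 p4 0 1 1
p1 (pos 1,3,5,7): XOR of data positions = 0⊕0⊕1 = 1
p2 (pos 2,3,6,7): XOR of data positions = 0⊕1⊕1 = 0
p4 (pos 4,5,6,7): XOR of data positions = 0⊕1⊕1 = 0
Codeword: 1000011

1000011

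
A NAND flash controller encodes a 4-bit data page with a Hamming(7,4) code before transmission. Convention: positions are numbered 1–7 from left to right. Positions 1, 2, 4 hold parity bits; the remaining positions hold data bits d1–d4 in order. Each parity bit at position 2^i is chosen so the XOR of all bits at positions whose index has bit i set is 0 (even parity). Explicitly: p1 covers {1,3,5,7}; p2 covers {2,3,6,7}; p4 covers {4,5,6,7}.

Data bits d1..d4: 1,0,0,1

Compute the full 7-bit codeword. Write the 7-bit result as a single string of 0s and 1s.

0011001

Place data at non-parity positions: p1 p2 1 p4 0 0 1
p1 (pos 1,3,5,7): XOR of data positions = 1⊕0⊕1 = 0
p2 (pos 2,3,6,7): XOR of data positions = 1⊕0⊕1 = 0
p4 (pos 4,5,6,7): XOR of data positions = 0⊕0⊕1 = 1
Codeword: 0011001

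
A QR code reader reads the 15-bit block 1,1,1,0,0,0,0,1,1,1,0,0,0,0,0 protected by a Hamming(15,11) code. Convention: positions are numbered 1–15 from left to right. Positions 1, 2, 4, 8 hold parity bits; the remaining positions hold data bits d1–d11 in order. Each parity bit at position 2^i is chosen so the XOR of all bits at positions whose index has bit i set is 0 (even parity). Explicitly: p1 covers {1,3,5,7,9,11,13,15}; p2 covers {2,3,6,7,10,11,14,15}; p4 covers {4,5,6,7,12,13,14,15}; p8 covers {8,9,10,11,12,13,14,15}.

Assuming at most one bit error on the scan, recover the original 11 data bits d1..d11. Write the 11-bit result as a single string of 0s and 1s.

10001110000

s1 (pos 1,3,5,7,9,11,13,15): 1⊕1⊕0⊕0⊕1⊕0⊕0⊕0 = 1
s2 (pos 2,3,6,7,10,11,14,15): 1⊕1⊕0⊕0⊕1⊕0⊕0⊕0 = 1
s4 (pos 4,5,6,7,12,13,14,15): 0⊕0⊕0⊕0⊕0⊕0⊕0⊕0 = 0
s8 (pos 8,9,10,11,12,13,14,15): 1⊕1⊕1⊕0⊕0⊕0⊕0⊕0 = 1
Syndrome s8…s1 = 1011 → error at position 11.
Flip position 11: 111000011100000 → 111000011110000
Read data bits from positions 3,5,6,7,9,10,11,12,13,14,15: 10001110000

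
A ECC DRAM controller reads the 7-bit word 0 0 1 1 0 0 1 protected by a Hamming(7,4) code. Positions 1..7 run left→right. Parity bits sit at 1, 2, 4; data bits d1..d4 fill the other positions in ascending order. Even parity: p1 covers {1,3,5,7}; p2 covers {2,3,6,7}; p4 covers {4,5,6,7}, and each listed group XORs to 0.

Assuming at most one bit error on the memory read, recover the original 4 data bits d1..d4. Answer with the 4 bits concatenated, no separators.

s1 (pos 1,3,5,7): 0⊕1⊕0⊕1 = 0
s2 (pos 2,3,6,7): 0⊕1⊕0⊕1 = 0
s4 (pos 4,5,6,7): 1⊕0⊕0⊕1 = 0
Syndrome s4…s1 = 000 → no error.
Read data bits from positions 3,5,6,7: 1001

1001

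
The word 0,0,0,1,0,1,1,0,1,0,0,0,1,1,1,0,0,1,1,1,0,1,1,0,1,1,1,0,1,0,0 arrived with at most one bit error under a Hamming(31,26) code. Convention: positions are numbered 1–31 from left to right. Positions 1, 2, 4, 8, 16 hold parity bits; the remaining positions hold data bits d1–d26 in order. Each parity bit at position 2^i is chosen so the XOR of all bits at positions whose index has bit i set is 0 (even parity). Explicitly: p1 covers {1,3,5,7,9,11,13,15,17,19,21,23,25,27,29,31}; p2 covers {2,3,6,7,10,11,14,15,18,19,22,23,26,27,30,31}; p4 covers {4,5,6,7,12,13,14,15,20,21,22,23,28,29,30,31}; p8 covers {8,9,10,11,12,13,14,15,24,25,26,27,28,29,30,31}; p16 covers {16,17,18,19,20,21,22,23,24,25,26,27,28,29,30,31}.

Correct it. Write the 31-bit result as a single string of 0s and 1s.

0001011010001110111101101110100

s1 (pos 1,3,5,7,9,11,13,15,17,19,21,23,25,27,29,31): 0⊕0⊕0⊕1⊕1⊕0⊕1⊕1⊕0⊕1⊕0⊕1⊕1⊕1⊕1⊕0 = 1
s2 (pos 2,3,6,7,10,11,14,15,18,19,22,23,26,27,30,31): 0⊕0⊕1⊕1⊕0⊕0⊕1⊕1⊕1⊕1⊕1⊕1⊕1⊕1⊕0⊕0 = 0
s4 (pos 4,5,6,7,12,13,14,15,20,21,22,23,28,29,30,31): 1⊕0⊕1⊕1⊕0⊕1⊕1⊕1⊕1⊕0⊕1⊕1⊕0⊕1⊕0⊕0 = 0
s8 (pos 8,9,10,11,12,13,14,15,24,25,26,27,28,29,30,31): 0⊕1⊕0⊕0⊕0⊕1⊕1⊕1⊕0⊕1⊕1⊕1⊕0⊕1⊕0⊕0 = 0
s16 (pos 16,17,18,19,20,21,22,23,24,25,26,27,28,29,30,31): 0⊕0⊕1⊕1⊕1⊕0⊕1⊕1⊕0⊕1⊕1⊕1⊕0⊕1⊕0⊕0 = 1
Syndrome s16…s1 = 10001 → error at position 17.
Flip position 17: 0001011010001110011101101110100 → 0001011010001110111101101110100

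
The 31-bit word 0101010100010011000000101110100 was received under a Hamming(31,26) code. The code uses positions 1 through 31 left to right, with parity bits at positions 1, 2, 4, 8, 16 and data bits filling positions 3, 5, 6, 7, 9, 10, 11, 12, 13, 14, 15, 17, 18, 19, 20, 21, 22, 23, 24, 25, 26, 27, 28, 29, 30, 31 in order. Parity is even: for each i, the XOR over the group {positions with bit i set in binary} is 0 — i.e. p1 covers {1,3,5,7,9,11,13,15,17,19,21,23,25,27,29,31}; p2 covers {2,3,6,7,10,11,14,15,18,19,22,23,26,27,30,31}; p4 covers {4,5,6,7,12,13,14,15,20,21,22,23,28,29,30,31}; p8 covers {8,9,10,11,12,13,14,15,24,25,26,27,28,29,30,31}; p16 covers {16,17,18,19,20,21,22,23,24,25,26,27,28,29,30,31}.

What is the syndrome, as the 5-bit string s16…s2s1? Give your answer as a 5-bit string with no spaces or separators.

01001

s1 (pos 1,3,5,7,9,11,13,15,17,19,21,23,25,27,29,31): 0⊕0⊕0⊕0⊕0⊕0⊕0⊕1⊕0⊕0⊕0⊕1⊕1⊕1⊕1⊕0 = 1
s2 (pos 2,3,6,7,10,11,14,15,18,19,22,23,26,27,30,31): 1⊕0⊕1⊕0⊕0⊕0⊕0⊕1⊕0⊕0⊕0⊕1⊕1⊕1⊕0⊕0 = 0
s4 (pos 4,5,6,7,12,13,14,15,20,21,22,23,28,29,30,31): 1⊕0⊕1⊕0⊕1⊕0⊕0⊕1⊕0⊕0⊕0⊕1⊕0⊕1⊕0⊕0 = 0
s8 (pos 8,9,10,11,12,13,14,15,24,25,26,27,28,29,30,31): 1⊕0⊕0⊕0⊕1⊕0⊕0⊕1⊕0⊕1⊕1⊕1⊕0⊕1⊕0⊕0 = 1
s16 (pos 16,17,18,19,20,21,22,23,24,25,26,27,28,29,30,31): 1⊕0⊕0⊕0⊕0⊕0⊕0⊕1⊕0⊕1⊕1⊕1⊕0⊕1⊕0⊕0 = 0
Syndrome s16…s1 = 01001 → error at position 9.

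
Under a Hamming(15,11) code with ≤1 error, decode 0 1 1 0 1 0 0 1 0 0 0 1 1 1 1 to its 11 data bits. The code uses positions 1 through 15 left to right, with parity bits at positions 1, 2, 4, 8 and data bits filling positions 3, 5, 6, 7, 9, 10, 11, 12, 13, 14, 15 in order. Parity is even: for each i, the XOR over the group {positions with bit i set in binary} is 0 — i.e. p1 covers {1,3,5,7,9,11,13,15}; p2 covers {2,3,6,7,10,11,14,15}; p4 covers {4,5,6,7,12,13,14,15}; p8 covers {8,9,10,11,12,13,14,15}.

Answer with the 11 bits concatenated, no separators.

11000000111

s1 (pos 1,3,5,7,9,11,13,15): 0⊕1⊕1⊕0⊕0⊕0⊕1⊕1 = 0
s2 (pos 2,3,6,7,10,11,14,15): 1⊕1⊕0⊕0⊕0⊕0⊕1⊕1 = 0
s4 (pos 4,5,6,7,12,13,14,15): 0⊕1⊕0⊕0⊕1⊕1⊕1⊕1 = 1
s8 (pos 8,9,10,11,12,13,14,15): 1⊕0⊕0⊕0⊕1⊕1⊕1⊕1 = 1
Syndrome s8…s1 = 1100 → error at position 12.
Flip position 12: 011010010001111 → 011010010000111
Read data bits from positions 3,5,6,7,9,10,11,12,13,14,15: 11000000111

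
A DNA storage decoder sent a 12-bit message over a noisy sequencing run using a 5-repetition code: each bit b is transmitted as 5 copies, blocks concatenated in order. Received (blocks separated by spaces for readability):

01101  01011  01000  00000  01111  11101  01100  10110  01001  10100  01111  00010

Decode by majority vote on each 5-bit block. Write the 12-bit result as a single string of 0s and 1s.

110011010010

Block 1 (01101): 3 ones → 1
Block 2 (01011): 3 ones → 1
Block 3 (01000): 1 one → 0
Block 4 (00000): 0 ones → 0
Block 5 (01111): 4 ones → 1
Block 6 (11101): 4 ones → 1
Block 7 (01100): 2 ones → 0
Block 8 (10110): 3 ones → 1
Block 9 (01001): 2 ones → 0
Block 10 (10100): 2 ones → 0
Block 11 (01111): 4 ones → 1
Block 12 (00010): 1 one → 0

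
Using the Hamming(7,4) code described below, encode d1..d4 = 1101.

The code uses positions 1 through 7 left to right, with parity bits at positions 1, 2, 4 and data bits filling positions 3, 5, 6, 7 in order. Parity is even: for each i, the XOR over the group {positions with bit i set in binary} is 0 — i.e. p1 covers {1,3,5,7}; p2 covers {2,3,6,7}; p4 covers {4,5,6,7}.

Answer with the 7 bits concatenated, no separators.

1010101

Place data at non-parity positions: p1 p2 1 p4 1 0 1
p1 (pos 1,3,5,7): XOR of data positions = 1⊕1⊕1 = 1
p2 (pos 2,3,6,7): XOR of data positions = 1⊕0⊕1 = 0
p4 (pos 4,5,6,7): XOR of data positions = 1⊕0⊕1 = 0
Codeword: 1010101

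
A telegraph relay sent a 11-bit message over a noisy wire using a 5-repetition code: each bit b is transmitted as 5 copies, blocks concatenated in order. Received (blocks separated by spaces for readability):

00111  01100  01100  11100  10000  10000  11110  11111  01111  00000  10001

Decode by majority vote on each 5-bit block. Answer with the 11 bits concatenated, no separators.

10010011100

Block 1 (00111): 3 ones → 1
Block 2 (01100): 2 ones → 0
Block 3 (01100): 2 ones → 0
Block 4 (11100): 3 ones → 1
Block 5 (10000): 1 one → 0
Block 6 (10000): 1 one → 0
Block 7 (11110): 4 ones → 1
Block 8 (11111): 5 ones → 1
Block 9 (01111): 4 ones → 1
Block 10 (00000): 0 ones → 0
Block 11 (10001): 2 ones → 0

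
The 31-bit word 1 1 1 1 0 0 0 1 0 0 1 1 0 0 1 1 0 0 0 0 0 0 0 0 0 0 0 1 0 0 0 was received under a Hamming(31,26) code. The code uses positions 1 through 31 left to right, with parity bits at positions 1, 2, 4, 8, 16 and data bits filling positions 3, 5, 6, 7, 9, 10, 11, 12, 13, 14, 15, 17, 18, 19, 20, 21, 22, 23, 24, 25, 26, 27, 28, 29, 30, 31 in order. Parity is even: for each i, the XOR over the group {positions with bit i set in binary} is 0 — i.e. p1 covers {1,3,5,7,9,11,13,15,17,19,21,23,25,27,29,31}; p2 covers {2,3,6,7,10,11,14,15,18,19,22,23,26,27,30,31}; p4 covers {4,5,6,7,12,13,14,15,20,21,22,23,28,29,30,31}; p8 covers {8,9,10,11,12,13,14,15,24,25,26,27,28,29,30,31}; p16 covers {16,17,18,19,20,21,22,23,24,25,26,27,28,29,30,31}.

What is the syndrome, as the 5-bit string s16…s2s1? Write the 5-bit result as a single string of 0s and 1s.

s1 (pos 1,3,5,7,9,11,13,15,17,19,21,23,25,27,29,31): 1⊕1⊕0⊕0⊕0⊕1⊕0⊕1⊕0⊕0⊕0⊕0⊕0⊕0⊕0⊕0 = 0
s2 (pos 2,3,6,7,10,11,14,15,18,19,22,23,26,27,30,31): 1⊕1⊕0⊕0⊕0⊕1⊕0⊕1⊕0⊕0⊕0⊕0⊕0⊕0⊕0⊕0 = 0
s4 (pos 4,5,6,7,12,13,14,15,20,21,22,23,28,29,30,31): 1⊕0⊕0⊕0⊕1⊕0⊕0⊕1⊕0⊕0⊕0⊕0⊕1⊕0⊕0⊕0 = 0
s8 (pos 8,9,10,11,12,13,14,15,24,25,26,27,28,29,30,31): 1⊕0⊕0⊕1⊕1⊕0⊕0⊕1⊕0⊕0⊕0⊕0⊕1⊕0⊕0⊕0 = 1
s16 (pos 16,17,18,19,20,21,22,23,24,25,26,27,28,29,30,31): 1⊕0⊕0⊕0⊕0⊕0⊕0⊕0⊕0⊕0⊕0⊕0⊕1⊕0⊕0⊕0 = 0
Syndrome s16…s1 = 01000 → error at position 8.

01000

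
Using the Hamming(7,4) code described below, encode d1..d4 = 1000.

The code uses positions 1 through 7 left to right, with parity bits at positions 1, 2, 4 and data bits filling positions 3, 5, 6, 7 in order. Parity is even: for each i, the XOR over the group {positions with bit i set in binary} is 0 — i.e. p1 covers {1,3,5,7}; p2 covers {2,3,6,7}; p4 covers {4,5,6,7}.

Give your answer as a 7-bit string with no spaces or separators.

1110000

Place data at non-parity positions: p1 p2 1 p4 0 0 0
p1 (pos 1,3,5,7): XOR of data positions = 1⊕0⊕0 = 1
p2 (pos 2,3,6,7): XOR of data positions = 1⊕0⊕0 = 1
p4 (pos 4,5,6,7): XOR of data positions = 0⊕0⊕0 = 0
Codeword: 1110000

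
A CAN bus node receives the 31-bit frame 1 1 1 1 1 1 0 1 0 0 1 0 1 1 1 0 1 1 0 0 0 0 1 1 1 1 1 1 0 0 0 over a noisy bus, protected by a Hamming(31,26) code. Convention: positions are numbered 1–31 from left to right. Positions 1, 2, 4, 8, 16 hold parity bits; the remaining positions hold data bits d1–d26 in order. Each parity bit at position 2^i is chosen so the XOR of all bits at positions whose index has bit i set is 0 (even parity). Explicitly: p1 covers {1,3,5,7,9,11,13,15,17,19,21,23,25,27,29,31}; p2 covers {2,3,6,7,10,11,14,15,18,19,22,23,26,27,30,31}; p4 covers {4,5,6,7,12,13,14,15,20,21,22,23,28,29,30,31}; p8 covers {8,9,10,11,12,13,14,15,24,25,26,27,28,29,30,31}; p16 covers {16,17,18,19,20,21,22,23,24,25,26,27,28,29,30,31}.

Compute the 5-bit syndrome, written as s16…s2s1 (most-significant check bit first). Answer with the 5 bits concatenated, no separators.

00000

s1 (pos 1,3,5,7,9,11,13,15,17,19,21,23,25,27,29,31): 1⊕1⊕1⊕0⊕0⊕1⊕1⊕1⊕1⊕0⊕0⊕1⊕1⊕1⊕0⊕0 = 0
s2 (pos 2,3,6,7,10,11,14,15,18,19,22,23,26,27,30,31): 1⊕1⊕1⊕0⊕0⊕1⊕1⊕1⊕1⊕0⊕0⊕1⊕1⊕1⊕0⊕0 = 0
s4 (pos 4,5,6,7,12,13,14,15,20,21,22,23,28,29,30,31): 1⊕1⊕1⊕0⊕0⊕1⊕1⊕1⊕0⊕0⊕0⊕1⊕1⊕0⊕0⊕0 = 0
s8 (pos 8,9,10,11,12,13,14,15,24,25,26,27,28,29,30,31): 1⊕0⊕0⊕1⊕0⊕1⊕1⊕1⊕1⊕1⊕1⊕1⊕1⊕0⊕0⊕0 = 0
s16 (pos 16,17,18,19,20,21,22,23,24,25,26,27,28,29,30,31): 0⊕1⊕1⊕0⊕0⊕0⊕0⊕1⊕1⊕1⊕1⊕1⊕1⊕0⊕0⊕0 = 0
Syndrome s16…s1 = 00000 → no error.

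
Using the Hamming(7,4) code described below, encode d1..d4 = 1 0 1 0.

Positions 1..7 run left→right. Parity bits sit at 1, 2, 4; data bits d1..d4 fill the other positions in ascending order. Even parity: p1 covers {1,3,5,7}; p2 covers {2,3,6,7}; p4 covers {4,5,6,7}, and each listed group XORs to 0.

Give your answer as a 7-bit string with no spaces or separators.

1011010

Place data at non-parity positions: p1 p2 1 p4 0 1 0
p1 (pos 1,3,5,7): XOR of data positions = 1⊕0⊕0 = 1
p2 (pos 2,3,6,7): XOR of data positions = 1⊕1⊕0 = 0
p4 (pos 4,5,6,7): XOR of data positions = 0⊕1⊕0 = 1
Codeword: 1011010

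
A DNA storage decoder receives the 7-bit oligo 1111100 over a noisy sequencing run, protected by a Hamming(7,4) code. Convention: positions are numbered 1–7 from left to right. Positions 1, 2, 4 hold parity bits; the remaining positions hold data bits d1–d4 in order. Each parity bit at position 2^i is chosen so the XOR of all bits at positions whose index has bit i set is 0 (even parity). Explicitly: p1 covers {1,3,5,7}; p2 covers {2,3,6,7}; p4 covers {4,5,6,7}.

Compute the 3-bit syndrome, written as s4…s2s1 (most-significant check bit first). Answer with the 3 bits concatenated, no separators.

s1 (pos 1,3,5,7): 1⊕1⊕1⊕0 = 1
s2 (pos 2,3,6,7): 1⊕1⊕0⊕0 = 0
s4 (pos 4,5,6,7): 1⊕1⊕0⊕0 = 0
Syndrome s4…s1 = 001 → error at position 1.

001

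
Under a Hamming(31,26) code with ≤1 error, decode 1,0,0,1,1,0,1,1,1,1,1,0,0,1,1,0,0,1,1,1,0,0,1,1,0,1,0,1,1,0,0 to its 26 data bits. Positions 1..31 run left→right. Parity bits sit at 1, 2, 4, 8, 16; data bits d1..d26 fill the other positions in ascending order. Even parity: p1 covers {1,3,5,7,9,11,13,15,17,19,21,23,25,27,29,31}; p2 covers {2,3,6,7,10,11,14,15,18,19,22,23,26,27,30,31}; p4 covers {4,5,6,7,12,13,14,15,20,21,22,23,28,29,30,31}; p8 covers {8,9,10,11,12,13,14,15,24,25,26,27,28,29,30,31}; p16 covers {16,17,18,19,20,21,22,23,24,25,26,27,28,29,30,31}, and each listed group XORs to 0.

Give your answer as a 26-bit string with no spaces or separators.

s1 (pos 1,3,5,7,9,11,13,15,17,19,21,23,25,27,29,31): 1⊕0⊕1⊕1⊕1⊕1⊕0⊕1⊕0⊕1⊕0⊕1⊕0⊕0⊕1⊕0 = 1
s2 (pos 2,3,6,7,10,11,14,15,18,19,22,23,26,27,30,31): 0⊕0⊕0⊕1⊕1⊕1⊕1⊕1⊕1⊕1⊕0⊕1⊕1⊕0⊕0⊕0 = 1
s4 (pos 4,5,6,7,12,13,14,15,20,21,22,23,28,29,30,31): 1⊕1⊕0⊕1⊕0⊕0⊕1⊕1⊕1⊕0⊕0⊕1⊕1⊕1⊕0⊕0 = 1
s8 (pos 8,9,10,11,12,13,14,15,24,25,26,27,28,29,30,31): 1⊕1⊕1⊕1⊕0⊕0⊕1⊕1⊕1⊕0⊕1⊕0⊕1⊕1⊕0⊕0 = 0
s16 (pos 16,17,18,19,20,21,22,23,24,25,26,27,28,29,30,31): 0⊕0⊕1⊕1⊕1⊕0⊕0⊕1⊕1⊕0⊕1⊕0⊕1⊕1⊕0⊕0 = 0
Syndrome s16…s1 = 00111 → error at position 7.
Flip position 7: 1001101111100110011100110101100 → 1001100111100110011100110101100
Read data bits from positions 3,5,6,7,9,10,11,12,13,14,15,17,18,19,20,21,22,23,24,25,26,27,28,29,30,31: 01001110011011100110101100

01001110011011100110101100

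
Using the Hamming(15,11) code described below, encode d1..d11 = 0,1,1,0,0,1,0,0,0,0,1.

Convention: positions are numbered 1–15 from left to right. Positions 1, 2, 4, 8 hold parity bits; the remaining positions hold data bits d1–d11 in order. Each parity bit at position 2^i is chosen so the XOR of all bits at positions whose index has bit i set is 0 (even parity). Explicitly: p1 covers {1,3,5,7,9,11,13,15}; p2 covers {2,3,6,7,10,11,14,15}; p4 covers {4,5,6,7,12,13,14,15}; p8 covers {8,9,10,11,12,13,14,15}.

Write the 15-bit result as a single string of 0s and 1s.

Place data at non-parity positions: p1 p2 0 p4 1 1 0 p8 0 1 0 0 0 0 1
p1 (pos 1,3,5,7,9,11,13,15): XOR of data positions = 0⊕1⊕0⊕0⊕0⊕0⊕1 = 0
p2 (pos 2,3,6,7,10,11,14,15): XOR of data positions = 0⊕1⊕0⊕1⊕0⊕0⊕1 = 1
p4 (pos 4,5,6,7,12,13,14,15): XOR of data positions = 1⊕1⊕0⊕0⊕0⊕0⊕1 = 1
p8 (pos 8,9,10,11,12,13,14,15): XOR of data positions = 0⊕1⊕0⊕0⊕0⊕0⊕1 = 0
Codeword: 010111000100001

010111000100001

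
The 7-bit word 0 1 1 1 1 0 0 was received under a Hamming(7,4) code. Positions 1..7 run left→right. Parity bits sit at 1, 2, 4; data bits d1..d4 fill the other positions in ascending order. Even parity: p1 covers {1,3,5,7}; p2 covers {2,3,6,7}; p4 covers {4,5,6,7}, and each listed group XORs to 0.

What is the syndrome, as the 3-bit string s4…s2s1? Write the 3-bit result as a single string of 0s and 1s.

000

s1 (pos 1,3,5,7): 0⊕1⊕1⊕0 = 0
s2 (pos 2,3,6,7): 1⊕1⊕0⊕0 = 0
s4 (pos 4,5,6,7): 1⊕1⊕0⊕0 = 0
Syndrome s4…s1 = 000 → no error.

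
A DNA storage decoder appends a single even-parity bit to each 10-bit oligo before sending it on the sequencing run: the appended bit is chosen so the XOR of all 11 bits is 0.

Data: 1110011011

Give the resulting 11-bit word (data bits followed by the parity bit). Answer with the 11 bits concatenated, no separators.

XOR of the 10 data bits: 1⊕1⊕1⊕0⊕0⊕1⊕1⊕0⊕1⊕1 = 1
Parity bit = 1 (so all 11 bits XOR to 0).

11100110111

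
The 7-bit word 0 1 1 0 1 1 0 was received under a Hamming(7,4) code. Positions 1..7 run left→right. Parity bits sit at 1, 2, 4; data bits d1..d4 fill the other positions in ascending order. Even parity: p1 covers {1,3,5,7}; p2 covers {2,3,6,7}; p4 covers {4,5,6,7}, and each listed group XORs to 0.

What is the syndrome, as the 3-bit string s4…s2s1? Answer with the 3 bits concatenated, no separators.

s1 (pos 1,3,5,7): 0⊕1⊕1⊕0 = 0
s2 (pos 2,3,6,7): 1⊕1⊕1⊕0 = 1
s4 (pos 4,5,6,7): 0⊕1⊕1⊕0 = 0
Syndrome s4…s1 = 010 → error at position 2.

010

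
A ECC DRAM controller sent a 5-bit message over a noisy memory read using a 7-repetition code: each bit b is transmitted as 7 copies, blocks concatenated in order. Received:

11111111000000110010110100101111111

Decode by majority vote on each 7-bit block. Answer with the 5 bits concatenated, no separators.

10101

Block 1 (1111111): 7 ones → 1
Block 2 (1000000): 1 one → 0
Block 3 (1100101): 4 ones → 1
Block 4 (1010010): 3 ones → 0
Block 5 (1111111): 7 ones → 1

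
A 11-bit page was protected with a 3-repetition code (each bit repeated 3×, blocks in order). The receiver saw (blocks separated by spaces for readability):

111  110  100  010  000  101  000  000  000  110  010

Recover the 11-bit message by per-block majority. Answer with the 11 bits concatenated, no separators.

Block 1 (111): 3 ones → 1
Block 2 (110): 2 ones → 1
Block 3 (100): 1 one → 0
Block 4 (010): 1 one → 0
Block 5 (000): 0 ones → 0
Block 6 (101): 2 ones → 1
Block 7 (000): 0 ones → 0
Block 8 (000): 0 ones → 0
Block 9 (000): 0 ones → 0
Block 10 (110): 2 ones → 1
Block 11 (010): 1 one → 0

11000100010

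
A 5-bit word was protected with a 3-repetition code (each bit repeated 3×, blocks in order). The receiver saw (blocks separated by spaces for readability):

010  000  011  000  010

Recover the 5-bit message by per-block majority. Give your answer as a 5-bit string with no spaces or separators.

00100

Block 1 (010): 1 one → 0
Block 2 (000): 0 ones → 0
Block 3 (011): 2 ones → 1
Block 4 (000): 0 ones → 0
Block 5 (010): 1 one → 0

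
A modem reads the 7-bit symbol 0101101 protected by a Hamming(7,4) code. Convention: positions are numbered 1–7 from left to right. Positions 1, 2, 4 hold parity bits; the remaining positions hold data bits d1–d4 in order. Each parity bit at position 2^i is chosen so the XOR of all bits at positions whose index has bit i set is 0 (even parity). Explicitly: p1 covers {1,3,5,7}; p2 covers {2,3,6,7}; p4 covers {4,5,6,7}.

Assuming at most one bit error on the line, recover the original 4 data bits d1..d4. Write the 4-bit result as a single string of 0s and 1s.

s1 (pos 1,3,5,7): 0⊕0⊕1⊕1 = 0
s2 (pos 2,3,6,7): 1⊕0⊕0⊕1 = 0
s4 (pos 4,5,6,7): 1⊕1⊕0⊕1 = 1
Syndrome s4…s1 = 100 → error at position 4.
Flip position 4: 0101101 → 0100101
Read data bits from positions 3,5,6,7: 0101

0101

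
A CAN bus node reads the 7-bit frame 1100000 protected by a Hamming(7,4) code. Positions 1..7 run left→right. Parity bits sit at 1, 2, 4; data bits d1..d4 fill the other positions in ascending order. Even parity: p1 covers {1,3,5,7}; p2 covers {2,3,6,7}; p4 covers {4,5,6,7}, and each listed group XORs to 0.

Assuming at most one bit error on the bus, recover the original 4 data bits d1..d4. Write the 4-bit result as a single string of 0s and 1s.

s1 (pos 1,3,5,7): 1⊕0⊕0⊕0 = 1
s2 (pos 2,3,6,7): 1⊕0⊕0⊕0 = 1
s4 (pos 4,5,6,7): 0⊕0⊕0⊕0 = 0
Syndrome s4…s1 = 011 → error at position 3.
Flip position 3: 1100000 → 1110000
Read data bits from positions 3,5,6,7: 1000

1000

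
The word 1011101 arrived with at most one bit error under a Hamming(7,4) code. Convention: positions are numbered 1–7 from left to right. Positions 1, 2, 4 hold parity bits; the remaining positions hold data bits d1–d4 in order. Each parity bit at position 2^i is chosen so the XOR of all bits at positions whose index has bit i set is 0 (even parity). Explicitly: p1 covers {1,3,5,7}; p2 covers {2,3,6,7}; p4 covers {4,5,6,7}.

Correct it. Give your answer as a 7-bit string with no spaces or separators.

s1 (pos 1,3,5,7): 1⊕1⊕1⊕1 = 0
s2 (pos 2,3,6,7): 0⊕1⊕0⊕1 = 0
s4 (pos 4,5,6,7): 1⊕1⊕0⊕1 = 1
Syndrome s4…s1 = 100 → error at position 4.
Flip position 4: 1011101 → 1010101

1010101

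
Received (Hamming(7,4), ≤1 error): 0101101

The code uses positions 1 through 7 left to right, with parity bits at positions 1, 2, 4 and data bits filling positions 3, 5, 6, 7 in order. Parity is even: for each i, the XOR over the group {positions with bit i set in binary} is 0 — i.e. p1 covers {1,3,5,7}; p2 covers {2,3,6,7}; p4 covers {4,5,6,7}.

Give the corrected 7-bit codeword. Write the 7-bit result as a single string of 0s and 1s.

0100101

s1 (pos 1,3,5,7): 0⊕0⊕1⊕1 = 0
s2 (pos 2,3,6,7): 1⊕0⊕0⊕1 = 0
s4 (pos 4,5,6,7): 1⊕1⊕0⊕1 = 1
Syndrome s4…s1 = 100 → error at position 4.
Flip position 4: 0101101 → 0100101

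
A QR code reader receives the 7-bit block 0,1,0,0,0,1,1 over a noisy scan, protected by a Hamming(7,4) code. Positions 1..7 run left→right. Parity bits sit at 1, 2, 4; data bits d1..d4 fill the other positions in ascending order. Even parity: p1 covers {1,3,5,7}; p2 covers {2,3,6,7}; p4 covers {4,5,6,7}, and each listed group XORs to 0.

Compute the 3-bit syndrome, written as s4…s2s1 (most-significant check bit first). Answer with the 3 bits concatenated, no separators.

011

s1 (pos 1,3,5,7): 0⊕0⊕0⊕1 = 1
s2 (pos 2,3,6,7): 1⊕0⊕1⊕1 = 1
s4 (pos 4,5,6,7): 0⊕0⊕1⊕1 = 0
Syndrome s4…s1 = 011 → error at position 3.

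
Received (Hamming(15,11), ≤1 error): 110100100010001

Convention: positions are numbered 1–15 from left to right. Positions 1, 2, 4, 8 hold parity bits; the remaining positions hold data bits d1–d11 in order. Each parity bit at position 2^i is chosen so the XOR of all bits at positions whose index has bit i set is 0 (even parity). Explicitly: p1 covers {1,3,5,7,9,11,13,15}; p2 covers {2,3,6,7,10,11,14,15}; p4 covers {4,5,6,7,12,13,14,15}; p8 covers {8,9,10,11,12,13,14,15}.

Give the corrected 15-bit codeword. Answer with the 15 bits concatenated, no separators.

s1 (pos 1,3,5,7,9,11,13,15): 1⊕0⊕0⊕1⊕0⊕1⊕0⊕1 = 0
s2 (pos 2,3,6,7,10,11,14,15): 1⊕0⊕0⊕1⊕0⊕1⊕0⊕1 = 0
s4 (pos 4,5,6,7,12,13,14,15): 1⊕0⊕0⊕1⊕0⊕0⊕0⊕1 = 1
s8 (pos 8,9,10,11,12,13,14,15): 0⊕0⊕0⊕1⊕0⊕0⊕0⊕1 = 0
Syndrome s8…s1 = 0100 → error at position 4.
Flip position 4: 110100100010001 → 110000100010001

110000100010001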